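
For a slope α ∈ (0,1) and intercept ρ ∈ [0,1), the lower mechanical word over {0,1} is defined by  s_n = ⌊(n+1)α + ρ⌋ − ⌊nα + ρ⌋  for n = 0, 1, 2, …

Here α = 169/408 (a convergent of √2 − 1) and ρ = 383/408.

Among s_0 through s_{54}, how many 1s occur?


#1s = Σ_{n=0}^{54} s_n = Σ_{n=0}^{54} (⌊(n+1)α+ρ⌋ − ⌊nα+ρ⌋)
the sum telescopes: every ⌊nα+ρ⌋ with 0 < n < 55 appears once with + and once with −, leaving ⌊55α+ρ⌋ − ⌊0·α+ρ⌋
55α + ρ = (55·169 + 383) / 408 = 9678/408
ρ = 383/408
⌊9678/408⌋ = 23,  ⌊383/408⌋ = 0
#1s = 23 − 0 = 23

23


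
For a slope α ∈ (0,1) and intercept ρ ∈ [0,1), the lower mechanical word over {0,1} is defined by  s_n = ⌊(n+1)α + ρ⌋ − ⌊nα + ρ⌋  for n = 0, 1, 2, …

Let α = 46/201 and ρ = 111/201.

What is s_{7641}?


(n+1)α + ρ = (7642·46 + 111) / 201 = 351643/201
nα + ρ     = (7641·46 + 111) / 201 = 351597/201
⌊351643/201⌋ = 1749,  ⌊351597/201⌋ = 1749
s_{7641} = 1749 − 1749 = 0

0


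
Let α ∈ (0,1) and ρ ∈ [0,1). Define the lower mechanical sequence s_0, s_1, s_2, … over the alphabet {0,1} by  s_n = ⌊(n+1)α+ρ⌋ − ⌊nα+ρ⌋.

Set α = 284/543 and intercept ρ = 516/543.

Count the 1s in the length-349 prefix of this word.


#1s = Σ_{n=0}^{348} s_n = Σ_{n=0}^{348} (⌊(n+1)α+ρ⌋ − ⌊nα+ρ⌋)
the sum telescopes: every ⌊nα+ρ⌋ with 0 < n < 349 appears once with + and once with −, leaving ⌊349α+ρ⌋ − ⌊0·α+ρ⌋
349α + ρ = (349·284 + 516) / 543 = 99632/543
ρ = 516/543
⌊99632/543⌋ = 183,  ⌊516/543⌋ = 0
#1s = 183 − 0 = 183

183


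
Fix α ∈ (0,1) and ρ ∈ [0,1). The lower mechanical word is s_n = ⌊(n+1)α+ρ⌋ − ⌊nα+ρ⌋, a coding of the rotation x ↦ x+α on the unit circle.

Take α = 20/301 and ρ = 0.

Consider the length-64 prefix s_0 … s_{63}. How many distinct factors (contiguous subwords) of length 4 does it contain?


5

t_n = ⌊(n·20)/301⌋ for n = 0 … 64:
  n=0…9: ⌊0/301⌋=0 ⌊20/301⌋=0 ⌊40/301⌋=0 ⌊60/301⌋=0 ⌊80/301⌋=0 ⌊100/301⌋=0 ⌊120/301⌋=0 ⌊140/301⌋=0 ⌊160/301⌋=0 ⌊180/301⌋=0
  n=10…19: ⌊200/301⌋=0 ⌊220/301⌋=0 ⌊240/301⌋=0 ⌊260/301⌋=0 ⌊280/301⌋=0 ⌊300/301⌋=0 ⌊320/301⌋=1 ⌊340/301⌋=1 ⌊360/301⌋=1 ⌊380/301⌋=1
  n=20…29: ⌊400/301⌋=1 ⌊420/301⌋=1 ⌊440/301⌋=1 ⌊460/301⌋=1 ⌊480/301⌋=1 ⌊500/301⌋=1 ⌊520/301⌋=1 ⌊540/301⌋=1 ⌊560/301⌋=1 ⌊580/301⌋=1
  n=30…39: ⌊600/301⌋=1 ⌊620/301⌋=2 ⌊640/301⌋=2 ⌊660/301⌋=2 ⌊680/301⌋=2 ⌊700/301⌋=2 ⌊720/301⌋=2 ⌊740/301⌋=2 ⌊760/301⌋=2 ⌊780/301⌋=2
  n=40…49: ⌊800/301⌋=2 ⌊820/301⌋=2 ⌊840/301⌋=2 ⌊860/301⌋=2 ⌊880/301⌋=2 ⌊900/301⌋=2 ⌊920/301⌋=3 ⌊940/301⌋=3 ⌊960/301⌋=3 ⌊980/301⌋=3
  n=50…59: ⌊1000/301⌋=3 ⌊1020/301⌋=3 ⌊1040/301⌋=3 ⌊1060/301⌋=3 ⌊1080/301⌋=3 ⌊1100/301⌋=3 ⌊1120/301⌋=3 ⌊1140/301⌋=3 ⌊1160/301⌋=3 ⌊1180/301⌋=3
  n=60…64: ⌊1200/301⌋=3 ⌊1220/301⌋=4 ⌊1240/301⌋=4 ⌊1260/301⌋=4 ⌊1280/301⌋=4
s_n = t_(n+1) − t_n for n = 0 … 63 gives
prefix = 0000000000000001000000000000001000000000000001000000000000001000
slide a length-4 window over [0..3] … [60..63] (61 windows); first occurrence of each distinct factor:
  [  0..  3] 0000
  [ 12.. 15] 0001
  [ 13.. 16] 0010
  [ 14.. 17] 0100
  [ 15.. 18] 1000
  (the other 56 windows repeat one of these)
distinct factors: {0000, 0001, 0010, 0100, 1000}
count = 5  (Sturmian bound for length 4 is 5)


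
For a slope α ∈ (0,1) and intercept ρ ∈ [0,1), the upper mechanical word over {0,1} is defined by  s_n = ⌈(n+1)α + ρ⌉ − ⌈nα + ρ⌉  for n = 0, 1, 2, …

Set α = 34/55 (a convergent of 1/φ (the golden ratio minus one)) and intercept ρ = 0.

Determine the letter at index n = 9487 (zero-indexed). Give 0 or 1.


1

(n+1)α + ρ = (9488·34) / 55 = 322592/55
nα + ρ     = (9487·34) / 55 = 322558/55
⌈322592/55⌉ = 5866,  ⌈322558/55⌉ = 5865
s_{9487} = 5866 − 5865 = 1


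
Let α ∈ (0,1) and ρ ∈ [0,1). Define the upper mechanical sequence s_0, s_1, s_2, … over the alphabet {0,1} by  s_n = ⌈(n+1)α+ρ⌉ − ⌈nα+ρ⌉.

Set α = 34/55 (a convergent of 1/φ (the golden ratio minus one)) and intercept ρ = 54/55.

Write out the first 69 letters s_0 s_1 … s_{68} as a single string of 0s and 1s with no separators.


110110101101101011010110110101101011011010110110101101011011010110110

n=0: ⌈(1·34+54)/55⌉ − ⌈(0·34+54)/55⌉ = ⌈88/55⌉ − ⌈54/55⌉ = 2 − 1 = 1
n=1: ⌈(2·34+54)/55⌉ − ⌈(1·34+54)/55⌉ = ⌈122/55⌉ − ⌈88/55⌉ = 3 − 2 = 1
n=2: ⌈(3·34+54)/55⌉ − ⌈(2·34+54)/55⌉ = ⌈156/55⌉ − ⌈122/55⌉ = 3 − 3 = 0
n=3: ⌈(4·34+54)/55⌉ − ⌈(3·34+54)/55⌉ = ⌈190/55⌉ − ⌈156/55⌉ = 4 − 3 = 1
n=4: ⌈(5·34+54)/55⌉ − ⌈(4·34+54)/55⌉ = ⌈224/55⌉ − ⌈190/55⌉ = 5 − 4 = 1
n=5: ⌈(6·34+54)/55⌉ − ⌈(5·34+54)/55⌉ = ⌈258/55⌉ − ⌈224/55⌉ = 5 − 5 = 0
n=6: ⌈(7·34+54)/55⌉ − ⌈(6·34+54)/55⌉ = ⌈292/55⌉ − ⌈258/55⌉ = 6 − 5 = 1
n=7: ⌈(8·34+54)/55⌉ − ⌈(7·34+54)/55⌉ = ⌈326/55⌉ − ⌈292/55⌉ = 6 − 6 = 0
n=8: ⌈(9·34+54)/55⌉ − ⌈(8·34+54)/55⌉ = ⌈360/55⌉ − ⌈326/55⌉ = 7 − 6 = 1
n=9: ⌈(10·34+54)/55⌉ − ⌈(9·34+54)/55⌉ = ⌈394/55⌉ − ⌈360/55⌉ = 8 − 7 = 1
n=10: ⌈(11·34+54)/55⌉ − ⌈(10·34+54)/55⌉ = ⌈428/55⌉ − ⌈394/55⌉ = 8 − 8 = 0
n=11: ⌈(12·34+54)/55⌉ − ⌈(11·34+54)/55⌉ = ⌈462/55⌉ − ⌈428/55⌉ = 9 − 8 = 1
n=12: ⌈(13·34+54)/55⌉ − ⌈(12·34+54)/55⌉ = ⌈496/55⌉ − ⌈462/55⌉ = 10 − 9 = 1
n=13: ⌈(14·34+54)/55⌉ − ⌈(13·34+54)/55⌉ = ⌈530/55⌉ − ⌈496/55⌉ = 10 − 10 = 0
n=14: ⌈(15·34+54)/55⌉ − ⌈(14·34+54)/55⌉ = ⌈564/55⌉ − ⌈530/55⌉ = 11 − 10 = 1
n=15: ⌈(16·34+54)/55⌉ − ⌈(15·34+54)/55⌉ = ⌈598/55⌉ − ⌈564/55⌉ = 11 − 11 = 0
n=16: ⌈(17·34+54)/55⌉ − ⌈(16·34+54)/55⌉ = ⌈632/55⌉ − ⌈598/55⌉ = 12 − 11 = 1
n=17: ⌈(18·34+54)/55⌉ − ⌈(17·34+54)/55⌉ = ⌈666/55⌉ − ⌈632/55⌉ = 13 − 12 = 1
n=18: ⌈(19·34+54)/55⌉ − ⌈(18·34+54)/55⌉ = ⌈700/55⌉ − ⌈666/55⌉ = 13 − 13 = 0
n=19: ⌈(20·34+54)/55⌉ − ⌈(19·34+54)/55⌉ = ⌈734/55⌉ − ⌈700/55⌉ = 14 − 13 = 1
n=20: ⌈(21·34+54)/55⌉ − ⌈(20·34+54)/55⌉ = ⌈768/55⌉ − ⌈734/55⌉ = 14 − 14 = 0
n=21: ⌈(22·34+54)/55⌉ − ⌈(21·34+54)/55⌉ = ⌈802/55⌉ − ⌈768/55⌉ = 15 − 14 = 1
n=22: ⌈(23·34+54)/55⌉ − ⌈(22·34+54)/55⌉ = ⌈836/55⌉ − ⌈802/55⌉ = 16 − 15 = 1
n=23: ⌈(24·34+54)/55⌉ − ⌈(23·34+54)/55⌉ = ⌈870/55⌉ − ⌈836/55⌉ = 16 − 16 = 0
n=24: ⌈(25·34+54)/55⌉ − ⌈(24·34+54)/55⌉ = ⌈904/55⌉ − ⌈870/55⌉ = 17 − 16 = 1
n=25: ⌈(26·34+54)/55⌉ − ⌈(25·34+54)/55⌉ = ⌈938/55⌉ − ⌈904/55⌉ = 18 − 17 = 1
n=26: ⌈(27·34+54)/55⌉ − ⌈(26·34+54)/55⌉ = ⌈972/55⌉ − ⌈938/55⌉ = 18 − 18 = 0
n=27: ⌈(28·34+54)/55⌉ − ⌈(27·34+54)/55⌉ = ⌈1006/55⌉ − ⌈972/55⌉ = 19 − 18 = 1
n=28: ⌈(29·34+54)/55⌉ − ⌈(28·34+54)/55⌉ = ⌈1040/55⌉ − ⌈1006/55⌉ = 19 − 19 = 0
n=29: ⌈(30·34+54)/55⌉ − ⌈(29·34+54)/55⌉ = ⌈1074/55⌉ − ⌈1040/55⌉ = 20 − 19 = 1
n=30: ⌈(31·34+54)/55⌉ − ⌈(30·34+54)/55⌉ = ⌈1108/55⌉ − ⌈1074/55⌉ = 21 − 20 = 1
n=31: ⌈(32·34+54)/55⌉ − ⌈(31·34+54)/55⌉ = ⌈1142/55⌉ − ⌈1108/55⌉ = 21 − 21 = 0
n=32: ⌈(33·34+54)/55⌉ − ⌈(32·34+54)/55⌉ = ⌈1176/55⌉ − ⌈1142/55⌉ = 22 − 21 = 1
n=33: ⌈(34·34+54)/55⌉ − ⌈(33·34+54)/55⌉ = ⌈1210/55⌉ − ⌈1176/55⌉ = 22 − 22 = 0
n=34: ⌈(35·34+54)/55⌉ − ⌈(34·34+54)/55⌉ = ⌈1244/55⌉ − ⌈1210/55⌉ = 23 − 22 = 1
n=35: ⌈(36·34+54)/55⌉ − ⌈(35·34+54)/55⌉ = ⌈1278/55⌉ − ⌈1244/55⌉ = 24 − 23 = 1
n=36: ⌈(37·34+54)/55⌉ − ⌈(36·34+54)/55⌉ = ⌈1312/55⌉ − ⌈1278/55⌉ = 24 − 24 = 0
n=37: ⌈(38·34+54)/55⌉ − ⌈(37·34+54)/55⌉ = ⌈1346/55⌉ − ⌈1312/55⌉ = 25 − 24 = 1
n=38: ⌈(39·34+54)/55⌉ − ⌈(38·34+54)/55⌉ = ⌈1380/55⌉ − ⌈1346/55⌉ = 26 − 25 = 1
n=39: ⌈(40·34+54)/55⌉ − ⌈(39·34+54)/55⌉ = ⌈1414/55⌉ − ⌈1380/55⌉ = 26 − 26 = 0
n=40: ⌈(41·34+54)/55⌉ − ⌈(40·34+54)/55⌉ = ⌈1448/55⌉ − ⌈1414/55⌉ = 27 − 26 = 1
n=41: ⌈(42·34+54)/55⌉ − ⌈(41·34+54)/55⌉ = ⌈1482/55⌉ − ⌈1448/55⌉ = 27 − 27 = 0
n=42: ⌈(43·34+54)/55⌉ − ⌈(42·34+54)/55⌉ = ⌈1516/55⌉ − ⌈1482/55⌉ = 28 − 27 = 1
n=43: ⌈(44·34+54)/55⌉ − ⌈(43·34+54)/55⌉ = ⌈1550/55⌉ − ⌈1516/55⌉ = 29 − 28 = 1
n=44: ⌈(45·34+54)/55⌉ − ⌈(44·34+54)/55⌉ = ⌈1584/55⌉ − ⌈1550/55⌉ = 29 − 29 = 0
n=45: ⌈(46·34+54)/55⌉ − ⌈(45·34+54)/55⌉ = ⌈1618/55⌉ − ⌈1584/55⌉ = 30 − 29 = 1
n=46: ⌈(47·34+54)/55⌉ − ⌈(46·34+54)/55⌉ = ⌈1652/55⌉ − ⌈1618/55⌉ = 31 − 30 = 1
n=47: ⌈(48·34+54)/55⌉ − ⌈(47·34+54)/55⌉ = ⌈1686/55⌉ − ⌈1652/55⌉ = 31 − 31 = 0
n=48: ⌈(49·34+54)/55⌉ − ⌈(48·34+54)/55⌉ = ⌈1720/55⌉ − ⌈1686/55⌉ = 32 − 31 = 1
n=49: ⌈(50·34+54)/55⌉ − ⌈(49·34+54)/55⌉ = ⌈1754/55⌉ − ⌈1720/55⌉ = 32 − 32 = 0
n=50: ⌈(51·34+54)/55⌉ − ⌈(50·34+54)/55⌉ = ⌈1788/55⌉ − ⌈1754/55⌉ = 33 − 32 = 1
n=51: ⌈(52·34+54)/55⌉ − ⌈(51·34+54)/55⌉ = ⌈1822/55⌉ − ⌈1788/55⌉ = 34 − 33 = 1
n=52: ⌈(53·34+54)/55⌉ − ⌈(52·34+54)/55⌉ = ⌈1856/55⌉ − ⌈1822/55⌉ = 34 − 34 = 0
n=53: ⌈(54·34+54)/55⌉ − ⌈(53·34+54)/55⌉ = ⌈1890/55⌉ − ⌈1856/55⌉ = 35 − 34 = 1
n=54: ⌈(55·34+54)/55⌉ − ⌈(54·34+54)/55⌉ = ⌈1924/55⌉ − ⌈1890/55⌉ = 35 − 35 = 0
n=55: ⌈(56·34+54)/55⌉ − ⌈(55·34+54)/55⌉ = ⌈1958/55⌉ − ⌈1924/55⌉ = 36 − 35 = 1
n=56: ⌈(57·34+54)/55⌉ − ⌈(56·34+54)/55⌉ = ⌈1992/55⌉ − ⌈1958/55⌉ = 37 − 36 = 1
n=57: ⌈(58·34+54)/55⌉ − ⌈(57·34+54)/55⌉ = ⌈2026/55⌉ − ⌈1992/55⌉ = 37 − 37 = 0
n=58: ⌈(59·34+54)/55⌉ − ⌈(58·34+54)/55⌉ = ⌈2060/55⌉ − ⌈2026/55⌉ = 38 − 37 = 1
n=59: ⌈(60·34+54)/55⌉ − ⌈(59·34+54)/55⌉ = ⌈2094/55⌉ − ⌈2060/55⌉ = 39 − 38 = 1
n=60: ⌈(61·34+54)/55⌉ − ⌈(60·34+54)/55⌉ = ⌈2128/55⌉ − ⌈2094/55⌉ = 39 − 39 = 0
n=61: ⌈(62·34+54)/55⌉ − ⌈(61·34+54)/55⌉ = ⌈2162/55⌉ − ⌈2128/55⌉ = 40 − 39 = 1
n=62: ⌈(63·34+54)/55⌉ − ⌈(62·34+54)/55⌉ = ⌈2196/55⌉ − ⌈2162/55⌉ = 40 − 40 = 0
n=63: ⌈(64·34+54)/55⌉ − ⌈(63·34+54)/55⌉ = ⌈2230/55⌉ − ⌈2196/55⌉ = 41 − 40 = 1
n=64: ⌈(65·34+54)/55⌉ − ⌈(64·34+54)/55⌉ = ⌈2264/55⌉ − ⌈2230/55⌉ = 42 − 41 = 1
n=65: ⌈(66·34+54)/55⌉ − ⌈(65·34+54)/55⌉ = ⌈2298/55⌉ − ⌈2264/55⌉ = 42 − 42 = 0
n=66: ⌈(67·34+54)/55⌉ − ⌈(66·34+54)/55⌉ = ⌈2332/55⌉ − ⌈2298/55⌉ = 43 − 42 = 1
n=67: ⌈(68·34+54)/55⌉ − ⌈(67·34+54)/55⌉ = ⌈2366/55⌉ − ⌈2332/55⌉ = 44 − 43 = 1
n=68: ⌈(69·34+54)/55⌉ − ⌈(68·34+54)/55⌉ = ⌈2400/55⌉ − ⌈2366/55⌉ = 44 − 44 = 0


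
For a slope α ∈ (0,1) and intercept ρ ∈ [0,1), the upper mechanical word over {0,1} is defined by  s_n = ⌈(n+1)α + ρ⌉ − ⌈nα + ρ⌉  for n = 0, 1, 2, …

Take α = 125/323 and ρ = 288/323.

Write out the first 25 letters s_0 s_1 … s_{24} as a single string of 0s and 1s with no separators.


1010010010100101001010010

n=0: ⌈(1·125+288)/323⌉ − ⌈(0·125+288)/323⌉ = ⌈413/323⌉ − ⌈288/323⌉ = 2 − 1 = 1
n=1: ⌈(2·125+288)/323⌉ − ⌈(1·125+288)/323⌉ = ⌈538/323⌉ − ⌈413/323⌉ = 2 − 2 = 0
n=2: ⌈(3·125+288)/323⌉ − ⌈(2·125+288)/323⌉ = ⌈663/323⌉ − ⌈538/323⌉ = 3 − 2 = 1
n=3: ⌈(4·125+288)/323⌉ − ⌈(3·125+288)/323⌉ = ⌈788/323⌉ − ⌈663/323⌉ = 3 − 3 = 0
n=4: ⌈(5·125+288)/323⌉ − ⌈(4·125+288)/323⌉ = ⌈913/323⌉ − ⌈788/323⌉ = 3 − 3 = 0
n=5: ⌈(6·125+288)/323⌉ − ⌈(5·125+288)/323⌉ = ⌈1038/323⌉ − ⌈913/323⌉ = 4 − 3 = 1
n=6: ⌈(7·125+288)/323⌉ − ⌈(6·125+288)/323⌉ = ⌈1163/323⌉ − ⌈1038/323⌉ = 4 − 4 = 0
n=7: ⌈(8·125+288)/323⌉ − ⌈(7·125+288)/323⌉ = ⌈1288/323⌉ − ⌈1163/323⌉ = 4 − 4 = 0
n=8: ⌈(9·125+288)/323⌉ − ⌈(8·125+288)/323⌉ = ⌈1413/323⌉ − ⌈1288/323⌉ = 5 − 4 = 1
n=9: ⌈(10·125+288)/323⌉ − ⌈(9·125+288)/323⌉ = ⌈1538/323⌉ − ⌈1413/323⌉ = 5 − 5 = 0
n=10: ⌈(11·125+288)/323⌉ − ⌈(10·125+288)/323⌉ = ⌈1663/323⌉ − ⌈1538/323⌉ = 6 − 5 = 1
n=11: ⌈(12·125+288)/323⌉ − ⌈(11·125+288)/323⌉ = ⌈1788/323⌉ − ⌈1663/323⌉ = 6 − 6 = 0
n=12: ⌈(13·125+288)/323⌉ − ⌈(12·125+288)/323⌉ = ⌈1913/323⌉ − ⌈1788/323⌉ = 6 − 6 = 0
n=13: ⌈(14·125+288)/323⌉ − ⌈(13·125+288)/323⌉ = ⌈2038/323⌉ − ⌈1913/323⌉ = 7 − 6 = 1
n=14: ⌈(15·125+288)/323⌉ − ⌈(14·125+288)/323⌉ = ⌈2163/323⌉ − ⌈2038/323⌉ = 7 − 7 = 0
n=15: ⌈(16·125+288)/323⌉ − ⌈(15·125+288)/323⌉ = ⌈2288/323⌉ − ⌈2163/323⌉ = 8 − 7 = 1
n=16: ⌈(17·125+288)/323⌉ − ⌈(16·125+288)/323⌉ = ⌈2413/323⌉ − ⌈2288/323⌉ = 8 − 8 = 0
n=17: ⌈(18·125+288)/323⌉ − ⌈(17·125+288)/323⌉ = ⌈2538/323⌉ − ⌈2413/323⌉ = 8 − 8 = 0
n=18: ⌈(19·125+288)/323⌉ − ⌈(18·125+288)/323⌉ = ⌈2663/323⌉ − ⌈2538/323⌉ = 9 − 8 = 1
n=19: ⌈(20·125+288)/323⌉ − ⌈(19·125+288)/323⌉ = ⌈2788/323⌉ − ⌈2663/323⌉ = 9 − 9 = 0
n=20: ⌈(21·125+288)/323⌉ − ⌈(20·125+288)/323⌉ = ⌈2913/323⌉ − ⌈2788/323⌉ = 10 − 9 = 1
n=21: ⌈(22·125+288)/323⌉ − ⌈(21·125+288)/323⌉ = ⌈3038/323⌉ − ⌈2913/323⌉ = 10 − 10 = 0
n=22: ⌈(23·125+288)/323⌉ − ⌈(22·125+288)/323⌉ = ⌈3163/323⌉ − ⌈3038/323⌉ = 10 − 10 = 0
n=23: ⌈(24·125+288)/323⌉ − ⌈(23·125+288)/323⌉ = ⌈3288/323⌉ − ⌈3163/323⌉ = 11 − 10 = 1
n=24: ⌈(25·125+288)/323⌉ − ⌈(24·125+288)/323⌉ = ⌈3413/323⌉ − ⌈3288/323⌉ = 11 − 11 = 0


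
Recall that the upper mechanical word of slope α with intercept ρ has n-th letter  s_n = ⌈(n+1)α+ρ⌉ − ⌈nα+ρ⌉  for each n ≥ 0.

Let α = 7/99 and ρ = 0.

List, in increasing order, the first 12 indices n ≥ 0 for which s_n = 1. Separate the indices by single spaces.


n=0: ⌈7/99⌉−⌈0/99⌉ = 1−0 = 1  ← one
n=1: ⌈14/99⌉−⌈7/99⌉ = 1−1 = 0
n=2: ⌈21/99⌉−⌈14/99⌉ = 1−1 = 0
  …
n=14: ⌈105/99⌉−⌈98/99⌉ = 2−1 = 1  ← one
n=15: ⌈112/99⌉−⌈105/99⌉ = 2−2 = 0
n=16: ⌈119/99⌉−⌈112/99⌉ = 2−2 = 0
  …
n=28: ⌈203/99⌉−⌈196/99⌉ = 3−2 = 1  ← one
n=29: ⌈210/99⌉−⌈203/99⌉ = 3−3 = 0
n=30: ⌈217/99⌉−⌈210/99⌉ = 3−3 = 0
  …
n=42: ⌈301/99⌉−⌈294/99⌉ = 4−3 = 1  ← one
n=43: ⌈308/99⌉−⌈301/99⌉ = 4−4 = 0
n=44: ⌈315/99⌉−⌈308/99⌉ = 4−4 = 0
  …
n=56: ⌈399/99⌉−⌈392/99⌉ = 5−4 = 1  ← one
n=57: ⌈406/99⌉−⌈399/99⌉ = 5−5 = 0
n=58: ⌈413/99⌉−⌈406/99⌉ = 5−5 = 0
  …
n=70: ⌈497/99⌉−⌈490/99⌉ = 6−5 = 1  ← one
n=71: ⌈504/99⌉−⌈497/99⌉ = 6−6 = 0
n=72: ⌈511/99⌉−⌈504/99⌉ = 6−6 = 0
  …
n=84: ⌈595/99⌉−⌈588/99⌉ = 7−6 = 1  ← one
n=85: ⌈602/99⌉−⌈595/99⌉ = 7−7 = 0
n=86: ⌈609/99⌉−⌈602/99⌉ = 7−7 = 0
  …
n=99: ⌈700/99⌉−⌈693/99⌉ = 8−7 = 1  ← one
n=100: ⌈707/99⌉−⌈700/99⌉ = 8−8 = 0
n=101: ⌈714/99⌉−⌈707/99⌉ = 8−8 = 0
  …
n=113: ⌈798/99⌉−⌈791/99⌉ = 9−8 = 1  ← one
n=114: ⌈805/99⌉−⌈798/99⌉ = 9−9 = 0
n=115: ⌈812/99⌉−⌈805/99⌉ = 9−9 = 0
  …
n=127: ⌈896/99⌉−⌈889/99⌉ = 10−9 = 1  ← one
n=128: ⌈903/99⌉−⌈896/99⌉ = 10−10 = 0
n=129: ⌈910/99⌉−⌈903/99⌉ = 10−10 = 0
  …
n=141: ⌈994/99⌉−⌈987/99⌉ = 11−10 = 1  ← one
n=142: ⌈1001/99⌉−⌈994/99⌉ = 11−11 = 0
n=143: ⌈1008/99⌉−⌈1001/99⌉ = 11−11 = 0
  …
n=155: ⌈1092/99⌉−⌈1085/99⌉ = 12−11 = 1  ← one
positions of the first 12 ones: 0 14 28 42 56 70 84 99 113 127 141 155

0 14 28 42 56 70 84 99 113 127 141 155


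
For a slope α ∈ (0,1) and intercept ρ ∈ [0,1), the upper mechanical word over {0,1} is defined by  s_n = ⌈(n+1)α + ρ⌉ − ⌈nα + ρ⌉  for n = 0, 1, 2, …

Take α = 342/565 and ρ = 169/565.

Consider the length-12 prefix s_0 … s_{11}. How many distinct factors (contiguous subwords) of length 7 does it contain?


5

t_n = ⌈(n·342+169)/565⌉ for n = 0 … 12:
  n=0…9: ⌈169/565⌉=1 ⌈511/565⌉=1 ⌈853/565⌉=2 ⌈1195/565⌉=3 ⌈1537/565⌉=3 ⌈1879/565⌉=4 ⌈2221/565⌉=4 ⌈2563/565⌉=5 ⌈2905/565⌉=6 ⌈3247/565⌉=6
  n=10…12: ⌈3589/565⌉=7 ⌈3931/565⌉=7 ⌈4273/565⌉=8
s_n = t_(n+1) − t_n for n = 0 … 11 gives
prefix = 011010110101
slide a length-7 window over [0..6] … [5..11] (6 windows); first occurrence of each distinct factor:
  [  0..  6] 0110101
  [  1..  7] 1101011
  [  2..  8] 1010110
  [  3..  9] 0101101
  [  4.. 10] 1011010
  (the other 1 window repeats one of these)
distinct factors: {0101101, 0110101, 1010110, 1011010, 1101011}
count = 5  (Sturmian bound for length 7 is 8)


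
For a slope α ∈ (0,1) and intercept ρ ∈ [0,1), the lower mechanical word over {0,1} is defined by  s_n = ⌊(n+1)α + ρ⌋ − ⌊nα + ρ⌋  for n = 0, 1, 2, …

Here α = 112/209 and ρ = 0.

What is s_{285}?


(n+1)α + ρ = (286·112) / 209 = 32032/209
nα + ρ     = (285·112) / 209 = 31920/209
⌊32032/209⌋ = 153,  ⌊31920/209⌋ = 152
s_{285} = 153 − 152 = 1

1


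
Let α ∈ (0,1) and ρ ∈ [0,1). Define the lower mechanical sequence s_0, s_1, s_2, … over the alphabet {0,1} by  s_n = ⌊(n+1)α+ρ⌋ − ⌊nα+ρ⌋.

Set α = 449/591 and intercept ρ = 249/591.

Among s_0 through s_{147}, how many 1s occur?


#1s = Σ_{n=0}^{147} s_n = Σ_{n=0}^{147} (⌊(n+1)α+ρ⌋ − ⌊nα+ρ⌋)
the sum telescopes: every ⌊nα+ρ⌋ with 0 < n < 148 appears once with + and once with −, leaving ⌊148α+ρ⌋ − ⌊0·α+ρ⌋
148α + ρ = (148·449 + 249) / 591 = 66701/591
ρ = 249/591
⌊66701/591⌋ = 112,  ⌊249/591⌋ = 0
#1s = 112 − 0 = 112

112


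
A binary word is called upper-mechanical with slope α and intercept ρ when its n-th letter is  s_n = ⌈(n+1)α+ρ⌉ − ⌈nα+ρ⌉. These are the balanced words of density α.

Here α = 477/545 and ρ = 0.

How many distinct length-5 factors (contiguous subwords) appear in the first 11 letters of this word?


4

t_n = ⌈(n·477)/545⌉ for n = 0 … 11:
  n=0…9: ⌈0/545⌉=0 ⌈477/545⌉=1 ⌈954/545⌉=2 ⌈1431/545⌉=3 ⌈1908/545⌉=4 ⌈2385/545⌉=5 ⌈2862/545⌉=6 ⌈3339/545⌉=7 ⌈3816/545⌉=8 ⌈4293/545⌉=8
  n=10…11: ⌈4770/545⌉=9 ⌈5247/545⌉=10
s_n = t_(n+1) − t_n for n = 0 … 10 gives
prefix = 11111111011
slide a length-5 window over [0..4] … [6..10] (7 windows); first occurrence of each distinct factor:
  [  0..  4] 11111
  [  4..  8] 11110
  [  5..  9] 11101
  [  6.. 10] 11011
  (the other 3 windows repeat one of these)
distinct factors: {11011, 11101, 11110, 11111}
count = 4  (Sturmian bound for length 5 is 6)


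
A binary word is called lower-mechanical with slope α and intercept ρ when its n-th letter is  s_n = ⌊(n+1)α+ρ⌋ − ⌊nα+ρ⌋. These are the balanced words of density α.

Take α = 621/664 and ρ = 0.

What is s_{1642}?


(n+1)α + ρ = (1643·621) / 664 = 1020303/664
nα + ρ     = (1642·621) / 664 = 1019682/664
⌊1020303/664⌋ = 1536,  ⌊1019682/664⌋ = 1535
s_{1642} = 1536 − 1535 = 1

1


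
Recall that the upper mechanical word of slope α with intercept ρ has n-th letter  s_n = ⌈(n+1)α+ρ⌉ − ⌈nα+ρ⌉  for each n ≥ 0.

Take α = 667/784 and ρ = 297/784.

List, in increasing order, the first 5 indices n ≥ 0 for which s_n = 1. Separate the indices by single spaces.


n=0: ⌈964/784⌉−⌈297/784⌉ = 2−1 = 1  ← one
n=1: ⌈1631/784⌉−⌈964/784⌉ = 3−2 = 1  ← one
n=2: ⌈2298/784⌉−⌈1631/784⌉ = 3−3 = 0
n=3: ⌈2965/784⌉−⌈2298/784⌉ = 4−3 = 1  ← one
n=4: ⌈3632/784⌉−⌈2965/784⌉ = 5−4 = 1  ← one
n=5: ⌈4299/784⌉−⌈3632/784⌉ = 6−5 = 1  ← one
positions of the first 5 ones: 0 1 3 4 5

0 1 3 4 5


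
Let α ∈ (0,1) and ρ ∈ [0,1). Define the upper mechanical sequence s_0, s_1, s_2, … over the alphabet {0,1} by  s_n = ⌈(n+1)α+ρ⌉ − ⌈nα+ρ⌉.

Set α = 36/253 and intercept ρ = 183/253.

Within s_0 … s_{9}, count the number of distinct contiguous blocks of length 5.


t_n = ⌈(n·36+183)/253⌉ for n = 0 … 10:
  n=0…9: ⌈183/253⌉=1 ⌈219/253⌉=1 ⌈255/253⌉=2 ⌈291/253⌉=2 ⌈327/253⌉=2 ⌈363/253⌉=2 ⌈399/253⌉=2 ⌈435/253⌉=2 ⌈471/253⌉=2 ⌈507/253⌉=3
  n=10: ⌈543/253⌉=3
s_n = t_(n+1) − t_n for n = 0 … 9 gives
prefix = 0100000010
slide a length-5 window over [0..4] … [5..9] (6 windows); first occurrence of each distinct factor:
  [  0..  4] 01000
  [  1..  5] 10000
  [  2..  6] 00000
  [  4..  8] 00001
  [  5..  9] 00010
  (the other 1 window repeats one of these)
distinct factors: {00000, 00001, 00010, 01000, 10000}
count = 5  (Sturmian bound for length 5 is 6)

5


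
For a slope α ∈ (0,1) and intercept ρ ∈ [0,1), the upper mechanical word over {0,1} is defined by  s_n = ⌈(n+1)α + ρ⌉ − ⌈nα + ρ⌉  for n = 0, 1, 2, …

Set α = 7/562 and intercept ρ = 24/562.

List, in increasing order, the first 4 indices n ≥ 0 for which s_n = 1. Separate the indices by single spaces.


76 157 237 317

n=0: ⌈31/562⌉−⌈24/562⌉ = 1−1 = 0
n=1: ⌈38/562⌉−⌈31/562⌉ = 1−1 = 0
  …
n=76: ⌈563/562⌉−⌈556/562⌉ = 2−1 = 1  ← one
n=77: ⌈570/562⌉−⌈563/562⌉ = 2−2 = 0
n=78: ⌈577/562⌉−⌈570/562⌉ = 2−2 = 0
  …
n=157: ⌈1130/562⌉−⌈1123/562⌉ = 3−2 = 1  ← one
n=158: ⌈1137/562⌉−⌈1130/562⌉ = 3−3 = 0
n=159: ⌈1144/562⌉−⌈1137/562⌉ = 3−3 = 0
  …
n=237: ⌈1690/562⌉−⌈1683/562⌉ = 4−3 = 1  ← one
n=238: ⌈1697/562⌉−⌈1690/562⌉ = 4−4 = 0
n=239: ⌈1704/562⌉−⌈1697/562⌉ = 4−4 = 0
  …
n=317: ⌈2250/562⌉−⌈2243/562⌉ = 5−4 = 1  ← one
positions of the first 4 ones: 76 157 237 317


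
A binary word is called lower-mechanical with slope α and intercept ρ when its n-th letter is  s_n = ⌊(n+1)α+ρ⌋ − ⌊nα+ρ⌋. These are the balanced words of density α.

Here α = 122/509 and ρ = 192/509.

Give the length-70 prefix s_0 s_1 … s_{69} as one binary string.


n=0: ⌊(1·122+192)/509⌋ − ⌊(0·122+192)/509⌋ = ⌊314/509⌋ − ⌊192/509⌋ = 0 − 0 = 0
n=1: ⌊(2·122+192)/509⌋ − ⌊(1·122+192)/509⌋ = ⌊436/509⌋ − ⌊314/509⌋ = 0 − 0 = 0
n=2: ⌊(3·122+192)/509⌋ − ⌊(2·122+192)/509⌋ = ⌊558/509⌋ − ⌊436/509⌋ = 1 − 0 = 1
n=3: ⌊(4·122+192)/509⌋ − ⌊(3·122+192)/509⌋ = ⌊680/509⌋ − ⌊558/509⌋ = 1 − 1 = 0
n=4: ⌊(5·122+192)/509⌋ − ⌊(4·122+192)/509⌋ = ⌊802/509⌋ − ⌊680/509⌋ = 1 − 1 = 0
n=5: ⌊(6·122+192)/509⌋ − ⌊(5·122+192)/509⌋ = ⌊924/509⌋ − ⌊802/509⌋ = 1 − 1 = 0
n=6: ⌊(7·122+192)/509⌋ − ⌊(6·122+192)/509⌋ = ⌊1046/509⌋ − ⌊924/509⌋ = 2 − 1 = 1
n=7: ⌊(8·122+192)/509⌋ − ⌊(7·122+192)/509⌋ = ⌊1168/509⌋ − ⌊1046/509⌋ = 2 − 2 = 0
n=8: ⌊(9·122+192)/509⌋ − ⌊(8·122+192)/509⌋ = ⌊1290/509⌋ − ⌊1168/509⌋ = 2 − 2 = 0
n=9: ⌊(10·122+192)/509⌋ − ⌊(9·122+192)/509⌋ = ⌊1412/509⌋ − ⌊1290/509⌋ = 2 − 2 = 0
n=10: ⌊(11·122+192)/509⌋ − ⌊(10·122+192)/509⌋ = ⌊1534/509⌋ − ⌊1412/509⌋ = 3 − 2 = 1
n=11: ⌊(12·122+192)/509⌋ − ⌊(11·122+192)/509⌋ = ⌊1656/509⌋ − ⌊1534/509⌋ = 3 − 3 = 0
n=12: ⌊(13·122+192)/509⌋ − ⌊(12·122+192)/509⌋ = ⌊1778/509⌋ − ⌊1656/509⌋ = 3 − 3 = 0
n=13: ⌊(14·122+192)/509⌋ − ⌊(13·122+192)/509⌋ = ⌊1900/509⌋ − ⌊1778/509⌋ = 3 − 3 = 0
n=14: ⌊(15·122+192)/509⌋ − ⌊(14·122+192)/509⌋ = ⌊2022/509⌋ − ⌊1900/509⌋ = 3 − 3 = 0
n=15: ⌊(16·122+192)/509⌋ − ⌊(15·122+192)/509⌋ = ⌊2144/509⌋ − ⌊2022/509⌋ = 4 − 3 = 1
n=16: ⌊(17·122+192)/509⌋ − ⌊(16·122+192)/509⌋ = ⌊2266/509⌋ − ⌊2144/509⌋ = 4 − 4 = 0
n=17: ⌊(18·122+192)/509⌋ − ⌊(17·122+192)/509⌋ = ⌊2388/509⌋ − ⌊2266/509⌋ = 4 − 4 = 0
n=18: ⌊(19·122+192)/509⌋ − ⌊(18·122+192)/509⌋ = ⌊2510/509⌋ − ⌊2388/509⌋ = 4 − 4 = 0
n=19: ⌊(20·122+192)/509⌋ − ⌊(19·122+192)/509⌋ = ⌊2632/509⌋ − ⌊2510/509⌋ = 5 − 4 = 1
n=20: ⌊(21·122+192)/509⌋ − ⌊(20·122+192)/509⌋ = ⌊2754/509⌋ − ⌊2632/509⌋ = 5 − 5 = 0
n=21: ⌊(22·122+192)/509⌋ − ⌊(21·122+192)/509⌋ = ⌊2876/509⌋ − ⌊2754/509⌋ = 5 − 5 = 0
n=22: ⌊(23·122+192)/509⌋ − ⌊(22·122+192)/509⌋ = ⌊2998/509⌋ − ⌊2876/509⌋ = 5 − 5 = 0
n=23: ⌊(24·122+192)/509⌋ − ⌊(23·122+192)/509⌋ = ⌊3120/509⌋ − ⌊2998/509⌋ = 6 − 5 = 1
n=24: ⌊(25·122+192)/509⌋ − ⌊(24·122+192)/509⌋ = ⌊3242/509⌋ − ⌊3120/509⌋ = 6 − 6 = 0
n=25: ⌊(26·122+192)/509⌋ − ⌊(25·122+192)/509⌋ = ⌊3364/509⌋ − ⌊3242/509⌋ = 6 − 6 = 0
n=26: ⌊(27·122+192)/509⌋ − ⌊(26·122+192)/509⌋ = ⌊3486/509⌋ − ⌊3364/509⌋ = 6 − 6 = 0
n=27: ⌊(28·122+192)/509⌋ − ⌊(27·122+192)/509⌋ = ⌊3608/509⌋ − ⌊3486/509⌋ = 7 − 6 = 1
n=28: ⌊(29·122+192)/509⌋ − ⌊(28·122+192)/509⌋ = ⌊3730/509⌋ − ⌊3608/509⌋ = 7 − 7 = 0
n=29: ⌊(30·122+192)/509⌋ − ⌊(29·122+192)/509⌋ = ⌊3852/509⌋ − ⌊3730/509⌋ = 7 − 7 = 0
n=30: ⌊(31·122+192)/509⌋ − ⌊(30·122+192)/509⌋ = ⌊3974/509⌋ − ⌊3852/509⌋ = 7 − 7 = 0
n=31: ⌊(32·122+192)/509⌋ − ⌊(31·122+192)/509⌋ = ⌊4096/509⌋ − ⌊3974/509⌋ = 8 − 7 = 1
n=32: ⌊(33·122+192)/509⌋ − ⌊(32·122+192)/509⌋ = ⌊4218/509⌋ − ⌊4096/509⌋ = 8 − 8 = 0
n=33: ⌊(34·122+192)/509⌋ − ⌊(33·122+192)/509⌋ = ⌊4340/509⌋ − ⌊4218/509⌋ = 8 − 8 = 0
n=34: ⌊(35·122+192)/509⌋ − ⌊(34·122+192)/509⌋ = ⌊4462/509⌋ − ⌊4340/509⌋ = 8 − 8 = 0
n=35: ⌊(36·122+192)/509⌋ − ⌊(35·122+192)/509⌋ = ⌊4584/509⌋ − ⌊4462/509⌋ = 9 − 8 = 1
n=36: ⌊(37·122+192)/509⌋ − ⌊(36·122+192)/509⌋ = ⌊4706/509⌋ − ⌊4584/509⌋ = 9 − 9 = 0
n=37: ⌊(38·122+192)/509⌋ − ⌊(37·122+192)/509⌋ = ⌊4828/509⌋ − ⌊4706/509⌋ = 9 − 9 = 0
n=38: ⌊(39·122+192)/509⌋ − ⌊(38·122+192)/509⌋ = ⌊4950/509⌋ − ⌊4828/509⌋ = 9 − 9 = 0
n=39: ⌊(40·122+192)/509⌋ − ⌊(39·122+192)/509⌋ = ⌊5072/509⌋ − ⌊4950/509⌋ = 9 − 9 = 0
n=40: ⌊(41·122+192)/509⌋ − ⌊(40·122+192)/509⌋ = ⌊5194/509⌋ − ⌊5072/509⌋ = 10 − 9 = 1
n=41: ⌊(42·122+192)/509⌋ − ⌊(41·122+192)/509⌋ = ⌊5316/509⌋ − ⌊5194/509⌋ = 10 − 10 = 0
n=42: ⌊(43·122+192)/509⌋ − ⌊(42·122+192)/509⌋ = ⌊5438/509⌋ − ⌊5316/509⌋ = 10 − 10 = 0
n=43: ⌊(44·122+192)/509⌋ − ⌊(43·122+192)/509⌋ = ⌊5560/509⌋ − ⌊5438/509⌋ = 10 − 10 = 0
n=44: ⌊(45·122+192)/509⌋ − ⌊(44·122+192)/509⌋ = ⌊5682/509⌋ − ⌊5560/509⌋ = 11 − 10 = 1
n=45: ⌊(46·122+192)/509⌋ − ⌊(45·122+192)/509⌋ = ⌊5804/509⌋ − ⌊5682/509⌋ = 11 − 11 = 0
n=46: ⌊(47·122+192)/509⌋ − ⌊(46·122+192)/509⌋ = ⌊5926/509⌋ − ⌊5804/509⌋ = 11 − 11 = 0
n=47: ⌊(48·122+192)/509⌋ − ⌊(47·122+192)/509⌋ = ⌊6048/509⌋ − ⌊5926/509⌋ = 11 − 11 = 0
n=48: ⌊(49·122+192)/509⌋ − ⌊(48·122+192)/509⌋ = ⌊6170/509⌋ − ⌊6048/509⌋ = 12 − 11 = 1
n=49: ⌊(50·122+192)/509⌋ − ⌊(49·122+192)/509⌋ = ⌊6292/509⌋ − ⌊6170/509⌋ = 12 − 12 = 0
n=50: ⌊(51·122+192)/509⌋ − ⌊(50·122+192)/509⌋ = ⌊6414/509⌋ − ⌊6292/509⌋ = 12 − 12 = 0
n=51: ⌊(52·122+192)/509⌋ − ⌊(51·122+192)/509⌋ = ⌊6536/509⌋ − ⌊6414/509⌋ = 12 − 12 = 0
n=52: ⌊(53·122+192)/509⌋ − ⌊(52·122+192)/509⌋ = ⌊6658/509⌋ − ⌊6536/509⌋ = 13 − 12 = 1
n=53: ⌊(54·122+192)/509⌋ − ⌊(53·122+192)/509⌋ = ⌊6780/509⌋ − ⌊6658/509⌋ = 13 − 13 = 0
n=54: ⌊(55·122+192)/509⌋ − ⌊(54·122+192)/509⌋ = ⌊6902/509⌋ − ⌊6780/509⌋ = 13 − 13 = 0
n=55: ⌊(56·122+192)/509⌋ − ⌊(55·122+192)/509⌋ = ⌊7024/509⌋ − ⌊6902/509⌋ = 13 − 13 = 0
n=56: ⌊(57·122+192)/509⌋ − ⌊(56·122+192)/509⌋ = ⌊7146/509⌋ − ⌊7024/509⌋ = 14 − 13 = 1
n=57: ⌊(58·122+192)/509⌋ − ⌊(57·122+192)/509⌋ = ⌊7268/509⌋ − ⌊7146/509⌋ = 14 − 14 = 0
n=58: ⌊(59·122+192)/509⌋ − ⌊(58·122+192)/509⌋ = ⌊7390/509⌋ − ⌊7268/509⌋ = 14 − 14 = 0
n=59: ⌊(60·122+192)/509⌋ − ⌊(59·122+192)/509⌋ = ⌊7512/509⌋ − ⌊7390/509⌋ = 14 − 14 = 0
n=60: ⌊(61·122+192)/509⌋ − ⌊(60·122+192)/509⌋ = ⌊7634/509⌋ − ⌊7512/509⌋ = 14 − 14 = 0
n=61: ⌊(62·122+192)/509⌋ − ⌊(61·122+192)/509⌋ = ⌊7756/509⌋ − ⌊7634/509⌋ = 15 − 14 = 1
n=62: ⌊(63·122+192)/509⌋ − ⌊(62·122+192)/509⌋ = ⌊7878/509⌋ − ⌊7756/509⌋ = 15 − 15 = 0
n=63: ⌊(64·122+192)/509⌋ − ⌊(63·122+192)/509⌋ = ⌊8000/509⌋ − ⌊7878/509⌋ = 15 − 15 = 0
n=64: ⌊(65·122+192)/509⌋ − ⌊(64·122+192)/509⌋ = ⌊8122/509⌋ − ⌊8000/509⌋ = 15 − 15 = 0
n=65: ⌊(66·122+192)/509⌋ − ⌊(65·122+192)/509⌋ = ⌊8244/509⌋ − ⌊8122/509⌋ = 16 − 15 = 1
n=66: ⌊(67·122+192)/509⌋ − ⌊(66·122+192)/509⌋ = ⌊8366/509⌋ − ⌊8244/509⌋ = 16 − 16 = 0
n=67: ⌊(68·122+192)/509⌋ − ⌊(67·122+192)/509⌋ = ⌊8488/509⌋ − ⌊8366/509⌋ = 16 − 16 = 0
n=68: ⌊(69·122+192)/509⌋ − ⌊(68·122+192)/509⌋ = ⌊8610/509⌋ − ⌊8488/509⌋ = 16 − 16 = 0
n=69: ⌊(70·122+192)/509⌋ − ⌊(69·122+192)/509⌋ = ⌊8732/509⌋ − ⌊8610/509⌋ = 17 − 16 = 1

0010001000100001000100010001000100010000100010001000100010000100010001


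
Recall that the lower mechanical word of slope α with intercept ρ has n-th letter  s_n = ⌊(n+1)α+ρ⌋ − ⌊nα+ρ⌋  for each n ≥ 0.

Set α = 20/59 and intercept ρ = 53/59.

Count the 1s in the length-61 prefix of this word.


21

#1s = Σ_{n=0}^{60} s_n = Σ_{n=0}^{60} (⌊(n+1)α+ρ⌋ − ⌊nα+ρ⌋)
the sum telescopes: every ⌊nα+ρ⌋ with 0 < n < 61 appears once with + and once with −, leaving ⌊61α+ρ⌋ − ⌊0·α+ρ⌋
61α + ρ = (61·20 + 53) / 59 = 1273/59
ρ = 53/59
⌊1273/59⌋ = 21,  ⌊53/59⌋ = 0
#1s = 21 − 0 = 21


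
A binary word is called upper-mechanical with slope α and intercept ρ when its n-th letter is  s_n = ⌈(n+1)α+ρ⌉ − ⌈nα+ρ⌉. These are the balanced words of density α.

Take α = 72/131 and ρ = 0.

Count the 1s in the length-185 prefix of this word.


#1s = Σ_{n=0}^{184} s_n = Σ_{n=0}^{184} (⌈(n+1)α+ρ⌉ − ⌈nα+ρ⌉)
the sum telescopes: every ⌈nα+ρ⌉ with 0 < n < 185 appears once with + and once with −, leaving ⌈185α+ρ⌉ − ⌈0·α+ρ⌉
185α + ρ = (185·72) / 131 = 13320/131
ρ = 0/131
⌈13320/131⌉ = 102,  ⌈0/131⌉ = 0
#1s = 102 − 0 = 102

102


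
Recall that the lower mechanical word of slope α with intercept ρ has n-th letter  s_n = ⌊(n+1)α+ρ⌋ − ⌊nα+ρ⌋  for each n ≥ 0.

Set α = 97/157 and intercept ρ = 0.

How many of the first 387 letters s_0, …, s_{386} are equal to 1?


239

#1s = Σ_{n=0}^{386} s_n = Σ_{n=0}^{386} (⌊(n+1)α+ρ⌋ − ⌊nα+ρ⌋)
the sum telescopes: every ⌊nα+ρ⌋ with 0 < n < 387 appears once with + and once with −, leaving ⌊387α+ρ⌋ − ⌊0·α+ρ⌋
387α + ρ = (387·97) / 157 = 37539/157
ρ = 0/157
⌊37539/157⌋ = 239,  ⌊0/157⌋ = 0
#1s = 239 − 0 = 239


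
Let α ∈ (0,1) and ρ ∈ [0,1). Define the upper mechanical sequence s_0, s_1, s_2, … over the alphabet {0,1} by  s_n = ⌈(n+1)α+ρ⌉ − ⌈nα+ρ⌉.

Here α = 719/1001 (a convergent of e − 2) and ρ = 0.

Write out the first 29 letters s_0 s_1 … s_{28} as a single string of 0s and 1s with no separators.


11101110110111011011101101110

n=0: ⌈(1·719)/1001⌉ − ⌈(0·719)/1001⌉ = ⌈719/1001⌉ − ⌈0/1001⌉ = 1 − 0 = 1
n=1: ⌈(2·719)/1001⌉ − ⌈(1·719)/1001⌉ = ⌈1438/1001⌉ − ⌈719/1001⌉ = 2 − 1 = 1
n=2: ⌈(3·719)/1001⌉ − ⌈(2·719)/1001⌉ = ⌈2157/1001⌉ − ⌈1438/1001⌉ = 3 − 2 = 1
n=3: ⌈(4·719)/1001⌉ − ⌈(3·719)/1001⌉ = ⌈2876/1001⌉ − ⌈2157/1001⌉ = 3 − 3 = 0
n=4: ⌈(5·719)/1001⌉ − ⌈(4·719)/1001⌉ = ⌈3595/1001⌉ − ⌈2876/1001⌉ = 4 − 3 = 1
n=5: ⌈(6·719)/1001⌉ − ⌈(5·719)/1001⌉ = ⌈4314/1001⌉ − ⌈3595/1001⌉ = 5 − 4 = 1
n=6: ⌈(7·719)/1001⌉ − ⌈(6·719)/1001⌉ = ⌈5033/1001⌉ − ⌈4314/1001⌉ = 6 − 5 = 1
n=7: ⌈(8·719)/1001⌉ − ⌈(7·719)/1001⌉ = ⌈5752/1001⌉ − ⌈5033/1001⌉ = 6 − 6 = 0
n=8: ⌈(9·719)/1001⌉ − ⌈(8·719)/1001⌉ = ⌈6471/1001⌉ − ⌈5752/1001⌉ = 7 − 6 = 1
n=9: ⌈(10·719)/1001⌉ − ⌈(9·719)/1001⌉ = ⌈7190/1001⌉ − ⌈6471/1001⌉ = 8 − 7 = 1
n=10: ⌈(11·719)/1001⌉ − ⌈(10·719)/1001⌉ = ⌈7909/1001⌉ − ⌈7190/1001⌉ = 8 − 8 = 0
n=11: ⌈(12·719)/1001⌉ − ⌈(11·719)/1001⌉ = ⌈8628/1001⌉ − ⌈7909/1001⌉ = 9 − 8 = 1
n=12: ⌈(13·719)/1001⌉ − ⌈(12·719)/1001⌉ = ⌈9347/1001⌉ − ⌈8628/1001⌉ = 10 − 9 = 1
n=13: ⌈(14·719)/1001⌉ − ⌈(13·719)/1001⌉ = ⌈10066/1001⌉ − ⌈9347/1001⌉ = 11 − 10 = 1
n=14: ⌈(15·719)/1001⌉ − ⌈(14·719)/1001⌉ = ⌈10785/1001⌉ − ⌈10066/1001⌉ = 11 − 11 = 0
n=15: ⌈(16·719)/1001⌉ − ⌈(15·719)/1001⌉ = ⌈11504/1001⌉ − ⌈10785/1001⌉ = 12 − 11 = 1
n=16: ⌈(17·719)/1001⌉ − ⌈(16·719)/1001⌉ = ⌈12223/1001⌉ − ⌈11504/1001⌉ = 13 − 12 = 1
n=17: ⌈(18·719)/1001⌉ − ⌈(17·719)/1001⌉ = ⌈12942/1001⌉ − ⌈12223/1001⌉ = 13 − 13 = 0
n=18: ⌈(19·719)/1001⌉ − ⌈(18·719)/1001⌉ = ⌈13661/1001⌉ − ⌈12942/1001⌉ = 14 − 13 = 1
n=19: ⌈(20·719)/1001⌉ − ⌈(19·719)/1001⌉ = ⌈14380/1001⌉ − ⌈13661/1001⌉ = 15 − 14 = 1
n=20: ⌈(21·719)/1001⌉ − ⌈(20·719)/1001⌉ = ⌈15099/1001⌉ − ⌈14380/1001⌉ = 16 − 15 = 1
n=21: ⌈(22·719)/1001⌉ − ⌈(21·719)/1001⌉ = ⌈15818/1001⌉ − ⌈15099/1001⌉ = 16 − 16 = 0
n=22: ⌈(23·719)/1001⌉ − ⌈(22·719)/1001⌉ = ⌈16537/1001⌉ − ⌈15818/1001⌉ = 17 − 16 = 1
n=23: ⌈(24·719)/1001⌉ − ⌈(23·719)/1001⌉ = ⌈17256/1001⌉ − ⌈16537/1001⌉ = 18 − 17 = 1
n=24: ⌈(25·719)/1001⌉ − ⌈(24·719)/1001⌉ = ⌈17975/1001⌉ − ⌈17256/1001⌉ = 18 − 18 = 0
n=25: ⌈(26·719)/1001⌉ − ⌈(25·719)/1001⌉ = ⌈18694/1001⌉ − ⌈17975/1001⌉ = 19 − 18 = 1
n=26: ⌈(27·719)/1001⌉ − ⌈(26·719)/1001⌉ = ⌈19413/1001⌉ − ⌈18694/1001⌉ = 20 − 19 = 1
n=27: ⌈(28·719)/1001⌉ − ⌈(27·719)/1001⌉ = ⌈20132/1001⌉ − ⌈19413/1001⌉ = 21 − 20 = 1
n=28: ⌈(29·719)/1001⌉ − ⌈(28·719)/1001⌉ = ⌈20851/1001⌉ − ⌈20132/1001⌉ = 21 − 21 = 0


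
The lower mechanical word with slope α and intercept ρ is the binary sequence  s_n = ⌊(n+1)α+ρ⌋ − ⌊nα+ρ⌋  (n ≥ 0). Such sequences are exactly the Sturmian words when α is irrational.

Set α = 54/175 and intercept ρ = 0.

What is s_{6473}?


(n+1)α + ρ = (6474·54) / 175 = 349596/175
nα + ρ     = (6473·54) / 175 = 349542/175
⌊349596/175⌋ = 1997,  ⌊349542/175⌋ = 1997
s_{6473} = 1997 − 1997 = 0

0


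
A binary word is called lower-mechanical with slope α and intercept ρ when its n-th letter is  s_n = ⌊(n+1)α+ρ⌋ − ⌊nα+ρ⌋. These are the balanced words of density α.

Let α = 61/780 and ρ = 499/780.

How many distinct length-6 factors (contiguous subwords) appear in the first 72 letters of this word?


t_n = ⌊(n·61+499)/780⌋ for n = 0 … 72:
  n=0…9: ⌊499/780⌋=0 ⌊560/780⌋=0 ⌊621/780⌋=0 ⌊682/780⌋=0 ⌊743/780⌋=0 ⌊804/780⌋=1 ⌊865/780⌋=1 ⌊926/780⌋=1 ⌊987/780⌋=1 ⌊1048/780⌋=1
  n=10…19: ⌊1109/780⌋=1 ⌊1170/780⌋=1 ⌊1231/780⌋=1 ⌊1292/780⌋=1 ⌊1353/780⌋=1 ⌊1414/780⌋=1 ⌊1475/780⌋=1 ⌊1536/780⌋=1 ⌊1597/780⌋=2 ⌊1658/780⌋=2
  n=20…29: ⌊1719/780⌋=2 ⌊1780/780⌋=2 ⌊1841/780⌋=2 ⌊1902/780⌋=2 ⌊1963/780⌋=2 ⌊2024/780⌋=2 ⌊2085/780⌋=2 ⌊2146/780⌋=2 ⌊2207/780⌋=2 ⌊2268/780⌋=2
  n=30…39: ⌊2329/780⌋=2 ⌊2390/780⌋=3 ⌊2451/780⌋=3 ⌊2512/780⌋=3 ⌊2573/780⌋=3 ⌊2634/780⌋=3 ⌊2695/780⌋=3 ⌊2756/780⌋=3 ⌊2817/780⌋=3 ⌊2878/780⌋=3
  n=40…49: ⌊2939/780⌋=3 ⌊3000/780⌋=3 ⌊3061/780⌋=3 ⌊3122/780⌋=4 ⌊3183/780⌋=4 ⌊3244/780⌋=4 ⌊3305/780⌋=4 ⌊3366/780⌋=4 ⌊3427/780⌋=4 ⌊3488/780⌋=4
  n=50…59: ⌊3549/780⌋=4 ⌊3610/780⌋=4 ⌊3671/780⌋=4 ⌊3732/780⌋=4 ⌊3793/780⌋=4 ⌊3854/780⌋=4 ⌊3915/780⌋=5 ⌊3976/780⌋=5 ⌊4037/780⌋=5 ⌊4098/780⌋=5
  n=60…69: ⌊4159/780⌋=5 ⌊4220/780⌋=5 ⌊4281/780⌋=5 ⌊4342/780⌋=5 ⌊4403/780⌋=5 ⌊4464/780⌋=5 ⌊4525/780⌋=5 ⌊4586/780⌋=5 ⌊4647/780⌋=5 ⌊4708/780⌋=6
  n=70…72: ⌊4769/780⌋=6 ⌊4830/780⌋=6 ⌊4891/780⌋=6
s_n = t_(n+1) − t_n for n = 0 … 71 gives
prefix = 000010000000000001000000000000100000000000100000000000010000000000001000
slide a length-6 window over [0..5] … [66..71] (67 windows); first occurrence of each distinct factor:
  [  0..  5] 000010
  [  1..  6] 000100
  [  2..  7] 001000
  [  3..  8] 010000
  [  4..  9] 100000
  [  5.. 10] 000000
  [ 12.. 17] 000001
  (the other 60 windows repeat one of these)
distinct factors: {000000, 000001, 000010, 000100, 001000, 010000, 100000}
count = 7  (Sturmian bound for length 6 is 7)

7


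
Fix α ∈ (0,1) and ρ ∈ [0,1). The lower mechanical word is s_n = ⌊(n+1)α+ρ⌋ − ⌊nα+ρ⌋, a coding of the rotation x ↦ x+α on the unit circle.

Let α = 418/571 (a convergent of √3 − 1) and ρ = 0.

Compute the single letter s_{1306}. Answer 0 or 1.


(n+1)α + ρ = (1307·418) / 571 = 546326/571
nα + ρ     = (1306·418) / 571 = 545908/571
⌊546326/571⌋ = 956,  ⌊545908/571⌋ = 956
s_{1306} = 956 − 956 = 0

0


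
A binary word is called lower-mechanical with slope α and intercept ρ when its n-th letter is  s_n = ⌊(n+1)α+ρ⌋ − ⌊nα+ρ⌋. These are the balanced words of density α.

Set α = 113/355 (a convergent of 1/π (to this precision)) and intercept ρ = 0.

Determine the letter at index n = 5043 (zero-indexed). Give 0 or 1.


0

(n+1)α + ρ = (5044·113) / 355 = 569972/355
nα + ρ     = (5043·113) / 355 = 569859/355
⌊569972/355⌋ = 1605,  ⌊569859/355⌋ = 1605
s_{5043} = 1605 − 1605 = 0


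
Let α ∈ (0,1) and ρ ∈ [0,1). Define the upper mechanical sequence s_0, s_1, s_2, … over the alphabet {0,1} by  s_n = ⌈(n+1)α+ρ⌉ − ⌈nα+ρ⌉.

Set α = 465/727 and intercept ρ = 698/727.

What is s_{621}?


0

(n+1)α + ρ = (622·465 + 698) / 727 = 289928/727
nα + ρ     = (621·465 + 698) / 727 = 289463/727
⌈289928/727⌉ = 399,  ⌈289463/727⌉ = 399
s_{621} = 399 − 399 = 0


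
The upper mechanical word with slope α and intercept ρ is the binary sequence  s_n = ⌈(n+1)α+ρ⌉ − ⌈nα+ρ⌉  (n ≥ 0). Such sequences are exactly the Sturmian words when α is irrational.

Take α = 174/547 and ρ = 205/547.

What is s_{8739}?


(n+1)α + ρ = (8740·174 + 205) / 547 = 1520965/547
nα + ρ     = (8739·174 + 205) / 547 = 1520791/547
⌈1520965/547⌉ = 2781,  ⌈1520791/547⌉ = 2781
s_{8739} = 2781 − 2781 = 0

0


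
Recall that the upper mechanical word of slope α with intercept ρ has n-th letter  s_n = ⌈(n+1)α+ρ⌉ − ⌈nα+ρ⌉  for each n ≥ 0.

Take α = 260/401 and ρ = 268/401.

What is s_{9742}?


0

(n+1)α + ρ = (9743·260 + 268) / 401 = 2533448/401
nα + ρ     = (9742·260 + 268) / 401 = 2533188/401
⌈2533448/401⌉ = 6318,  ⌈2533188/401⌉ = 6318
s_{9742} = 6318 − 6318 = 0
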